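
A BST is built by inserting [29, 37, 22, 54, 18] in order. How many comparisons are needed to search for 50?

Search path for 50: 29 -> 37 -> 54
Found: False
Comparisons: 3


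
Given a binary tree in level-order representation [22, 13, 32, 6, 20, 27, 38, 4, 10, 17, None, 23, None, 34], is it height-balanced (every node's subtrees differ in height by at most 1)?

Tree (level-order array): [22, 13, 32, 6, 20, 27, 38, 4, 10, 17, None, 23, None, 34]
Definition: a tree is height-balanced if, at every node, |h(left) - h(right)| <= 1 (empty subtree has height -1).
Bottom-up per-node check:
  node 4: h_left=-1, h_right=-1, diff=0 [OK], height=0
  node 10: h_left=-1, h_right=-1, diff=0 [OK], height=0
  node 6: h_left=0, h_right=0, diff=0 [OK], height=1
  node 17: h_left=-1, h_right=-1, diff=0 [OK], height=0
  node 20: h_left=0, h_right=-1, diff=1 [OK], height=1
  node 13: h_left=1, h_right=1, diff=0 [OK], height=2
  node 23: h_left=-1, h_right=-1, diff=0 [OK], height=0
  node 27: h_left=0, h_right=-1, diff=1 [OK], height=1
  node 34: h_left=-1, h_right=-1, diff=0 [OK], height=0
  node 38: h_left=0, h_right=-1, diff=1 [OK], height=1
  node 32: h_left=1, h_right=1, diff=0 [OK], height=2
  node 22: h_left=2, h_right=2, diff=0 [OK], height=3
All nodes satisfy the balance condition.
Result: Balanced


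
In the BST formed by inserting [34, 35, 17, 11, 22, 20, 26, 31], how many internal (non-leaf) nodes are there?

Tree built from: [34, 35, 17, 11, 22, 20, 26, 31]
Tree (level-order array): [34, 17, 35, 11, 22, None, None, None, None, 20, 26, None, None, None, 31]
Rule: An internal node has at least one child.
Per-node child counts:
  node 34: 2 child(ren)
  node 17: 2 child(ren)
  node 11: 0 child(ren)
  node 22: 2 child(ren)
  node 20: 0 child(ren)
  node 26: 1 child(ren)
  node 31: 0 child(ren)
  node 35: 0 child(ren)
Matching nodes: [34, 17, 22, 26]
Count of internal (non-leaf) nodes: 4


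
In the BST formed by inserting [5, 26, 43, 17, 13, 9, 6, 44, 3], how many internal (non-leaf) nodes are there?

Tree built from: [5, 26, 43, 17, 13, 9, 6, 44, 3]
Tree (level-order array): [5, 3, 26, None, None, 17, 43, 13, None, None, 44, 9, None, None, None, 6]
Rule: An internal node has at least one child.
Per-node child counts:
  node 5: 2 child(ren)
  node 3: 0 child(ren)
  node 26: 2 child(ren)
  node 17: 1 child(ren)
  node 13: 1 child(ren)
  node 9: 1 child(ren)
  node 6: 0 child(ren)
  node 43: 1 child(ren)
  node 44: 0 child(ren)
Matching nodes: [5, 26, 17, 13, 9, 43]
Count of internal (non-leaf) nodes: 6


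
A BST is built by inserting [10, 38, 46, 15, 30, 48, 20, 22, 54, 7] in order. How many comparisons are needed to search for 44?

Search path for 44: 10 -> 38 -> 46
Found: False
Comparisons: 3


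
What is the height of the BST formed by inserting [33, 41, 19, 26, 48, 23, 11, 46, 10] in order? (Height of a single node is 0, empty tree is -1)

Insertion order: [33, 41, 19, 26, 48, 23, 11, 46, 10]
Tree (level-order array): [33, 19, 41, 11, 26, None, 48, 10, None, 23, None, 46]
Compute height bottom-up (empty subtree = -1):
  height(10) = 1 + max(-1, -1) = 0
  height(11) = 1 + max(0, -1) = 1
  height(23) = 1 + max(-1, -1) = 0
  height(26) = 1 + max(0, -1) = 1
  height(19) = 1 + max(1, 1) = 2
  height(46) = 1 + max(-1, -1) = 0
  height(48) = 1 + max(0, -1) = 1
  height(41) = 1 + max(-1, 1) = 2
  height(33) = 1 + max(2, 2) = 3
Height = 3


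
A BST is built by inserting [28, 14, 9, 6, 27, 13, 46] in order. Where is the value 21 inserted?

Starting tree (level order): [28, 14, 46, 9, 27, None, None, 6, 13]
Insertion path: 28 -> 14 -> 27
Result: insert 21 as left child of 27
Final tree (level order): [28, 14, 46, 9, 27, None, None, 6, 13, 21]


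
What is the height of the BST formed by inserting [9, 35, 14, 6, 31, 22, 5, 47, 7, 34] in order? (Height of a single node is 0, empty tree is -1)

Insertion order: [9, 35, 14, 6, 31, 22, 5, 47, 7, 34]
Tree (level-order array): [9, 6, 35, 5, 7, 14, 47, None, None, None, None, None, 31, None, None, 22, 34]
Compute height bottom-up (empty subtree = -1):
  height(5) = 1 + max(-1, -1) = 0
  height(7) = 1 + max(-1, -1) = 0
  height(6) = 1 + max(0, 0) = 1
  height(22) = 1 + max(-1, -1) = 0
  height(34) = 1 + max(-1, -1) = 0
  height(31) = 1 + max(0, 0) = 1
  height(14) = 1 + max(-1, 1) = 2
  height(47) = 1 + max(-1, -1) = 0
  height(35) = 1 + max(2, 0) = 3
  height(9) = 1 + max(1, 3) = 4
Height = 4


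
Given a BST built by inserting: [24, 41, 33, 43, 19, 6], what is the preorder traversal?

Tree insertion order: [24, 41, 33, 43, 19, 6]
Tree (level-order array): [24, 19, 41, 6, None, 33, 43]
Preorder traversal: [24, 19, 6, 41, 33, 43]


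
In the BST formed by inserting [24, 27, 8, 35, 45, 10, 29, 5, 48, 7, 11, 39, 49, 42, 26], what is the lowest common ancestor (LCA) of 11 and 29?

Tree insertion order: [24, 27, 8, 35, 45, 10, 29, 5, 48, 7, 11, 39, 49, 42, 26]
Tree (level-order array): [24, 8, 27, 5, 10, 26, 35, None, 7, None, 11, None, None, 29, 45, None, None, None, None, None, None, 39, 48, None, 42, None, 49]
In a BST, the LCA of p=11, q=29 is the first node v on the
root-to-leaf path with p <= v <= q (go left if both < v, right if both > v).
Walk from root:
  at 24: 11 <= 24 <= 29, this is the LCA
LCA = 24


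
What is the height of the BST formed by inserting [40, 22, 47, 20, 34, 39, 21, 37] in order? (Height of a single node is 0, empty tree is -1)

Insertion order: [40, 22, 47, 20, 34, 39, 21, 37]
Tree (level-order array): [40, 22, 47, 20, 34, None, None, None, 21, None, 39, None, None, 37]
Compute height bottom-up (empty subtree = -1):
  height(21) = 1 + max(-1, -1) = 0
  height(20) = 1 + max(-1, 0) = 1
  height(37) = 1 + max(-1, -1) = 0
  height(39) = 1 + max(0, -1) = 1
  height(34) = 1 + max(-1, 1) = 2
  height(22) = 1 + max(1, 2) = 3
  height(47) = 1 + max(-1, -1) = 0
  height(40) = 1 + max(3, 0) = 4
Height = 4


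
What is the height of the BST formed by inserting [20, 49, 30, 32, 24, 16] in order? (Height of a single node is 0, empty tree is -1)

Insertion order: [20, 49, 30, 32, 24, 16]
Tree (level-order array): [20, 16, 49, None, None, 30, None, 24, 32]
Compute height bottom-up (empty subtree = -1):
  height(16) = 1 + max(-1, -1) = 0
  height(24) = 1 + max(-1, -1) = 0
  height(32) = 1 + max(-1, -1) = 0
  height(30) = 1 + max(0, 0) = 1
  height(49) = 1 + max(1, -1) = 2
  height(20) = 1 + max(0, 2) = 3
Height = 3


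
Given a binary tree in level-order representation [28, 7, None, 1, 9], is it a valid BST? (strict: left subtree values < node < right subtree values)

Level-order array: [28, 7, None, 1, 9]
Validate using subtree bounds (lo, hi): at each node, require lo < value < hi,
then recurse left with hi=value and right with lo=value.
Preorder trace (stopping at first violation):
  at node 28 with bounds (-inf, +inf): OK
  at node 7 with bounds (-inf, 28): OK
  at node 1 with bounds (-inf, 7): OK
  at node 9 with bounds (7, 28): OK
No violation found at any node.
Result: Valid BST


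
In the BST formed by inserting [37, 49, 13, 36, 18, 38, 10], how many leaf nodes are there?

Tree built from: [37, 49, 13, 36, 18, 38, 10]
Tree (level-order array): [37, 13, 49, 10, 36, 38, None, None, None, 18]
Rule: A leaf has 0 children.
Per-node child counts:
  node 37: 2 child(ren)
  node 13: 2 child(ren)
  node 10: 0 child(ren)
  node 36: 1 child(ren)
  node 18: 0 child(ren)
  node 49: 1 child(ren)
  node 38: 0 child(ren)
Matching nodes: [10, 18, 38]
Count of leaf nodes: 3


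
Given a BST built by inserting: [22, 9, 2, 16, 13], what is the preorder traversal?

Tree insertion order: [22, 9, 2, 16, 13]
Tree (level-order array): [22, 9, None, 2, 16, None, None, 13]
Preorder traversal: [22, 9, 2, 16, 13]


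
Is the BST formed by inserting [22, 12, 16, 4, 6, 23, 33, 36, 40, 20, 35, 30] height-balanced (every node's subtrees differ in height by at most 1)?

Tree (level-order array): [22, 12, 23, 4, 16, None, 33, None, 6, None, 20, 30, 36, None, None, None, None, None, None, 35, 40]
Definition: a tree is height-balanced if, at every node, |h(left) - h(right)| <= 1 (empty subtree has height -1).
Bottom-up per-node check:
  node 6: h_left=-1, h_right=-1, diff=0 [OK], height=0
  node 4: h_left=-1, h_right=0, diff=1 [OK], height=1
  node 20: h_left=-1, h_right=-1, diff=0 [OK], height=0
  node 16: h_left=-1, h_right=0, diff=1 [OK], height=1
  node 12: h_left=1, h_right=1, diff=0 [OK], height=2
  node 30: h_left=-1, h_right=-1, diff=0 [OK], height=0
  node 35: h_left=-1, h_right=-1, diff=0 [OK], height=0
  node 40: h_left=-1, h_right=-1, diff=0 [OK], height=0
  node 36: h_left=0, h_right=0, diff=0 [OK], height=1
  node 33: h_left=0, h_right=1, diff=1 [OK], height=2
  node 23: h_left=-1, h_right=2, diff=3 [FAIL (|-1-2|=3 > 1)], height=3
  node 22: h_left=2, h_right=3, diff=1 [OK], height=4
Node 23 violates the condition: |-1 - 2| = 3 > 1.
Result: Not balanced


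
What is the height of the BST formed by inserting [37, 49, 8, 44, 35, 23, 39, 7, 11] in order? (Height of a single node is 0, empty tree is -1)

Insertion order: [37, 49, 8, 44, 35, 23, 39, 7, 11]
Tree (level-order array): [37, 8, 49, 7, 35, 44, None, None, None, 23, None, 39, None, 11]
Compute height bottom-up (empty subtree = -1):
  height(7) = 1 + max(-1, -1) = 0
  height(11) = 1 + max(-1, -1) = 0
  height(23) = 1 + max(0, -1) = 1
  height(35) = 1 + max(1, -1) = 2
  height(8) = 1 + max(0, 2) = 3
  height(39) = 1 + max(-1, -1) = 0
  height(44) = 1 + max(0, -1) = 1
  height(49) = 1 + max(1, -1) = 2
  height(37) = 1 + max(3, 2) = 4
Height = 4


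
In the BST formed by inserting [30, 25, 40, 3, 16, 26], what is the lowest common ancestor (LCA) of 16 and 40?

Tree insertion order: [30, 25, 40, 3, 16, 26]
Tree (level-order array): [30, 25, 40, 3, 26, None, None, None, 16]
In a BST, the LCA of p=16, q=40 is the first node v on the
root-to-leaf path with p <= v <= q (go left if both < v, right if both > v).
Walk from root:
  at 30: 16 <= 30 <= 40, this is the LCA
LCA = 30


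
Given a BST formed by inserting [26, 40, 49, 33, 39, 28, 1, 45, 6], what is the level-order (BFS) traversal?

Tree insertion order: [26, 40, 49, 33, 39, 28, 1, 45, 6]
Tree (level-order array): [26, 1, 40, None, 6, 33, 49, None, None, 28, 39, 45]
BFS from the root, enqueuing left then right child of each popped node:
  queue [26] -> pop 26, enqueue [1, 40], visited so far: [26]
  queue [1, 40] -> pop 1, enqueue [6], visited so far: [26, 1]
  queue [40, 6] -> pop 40, enqueue [33, 49], visited so far: [26, 1, 40]
  queue [6, 33, 49] -> pop 6, enqueue [none], visited so far: [26, 1, 40, 6]
  queue [33, 49] -> pop 33, enqueue [28, 39], visited so far: [26, 1, 40, 6, 33]
  queue [49, 28, 39] -> pop 49, enqueue [45], visited so far: [26, 1, 40, 6, 33, 49]
  queue [28, 39, 45] -> pop 28, enqueue [none], visited so far: [26, 1, 40, 6, 33, 49, 28]
  queue [39, 45] -> pop 39, enqueue [none], visited so far: [26, 1, 40, 6, 33, 49, 28, 39]
  queue [45] -> pop 45, enqueue [none], visited so far: [26, 1, 40, 6, 33, 49, 28, 39, 45]
Result: [26, 1, 40, 6, 33, 49, 28, 39, 45]


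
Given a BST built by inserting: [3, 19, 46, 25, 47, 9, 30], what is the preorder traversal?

Tree insertion order: [3, 19, 46, 25, 47, 9, 30]
Tree (level-order array): [3, None, 19, 9, 46, None, None, 25, 47, None, 30]
Preorder traversal: [3, 19, 9, 46, 25, 30, 47]


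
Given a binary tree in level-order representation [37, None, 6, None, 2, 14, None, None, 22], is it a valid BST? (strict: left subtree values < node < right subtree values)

Level-order array: [37, None, 6, None, 2, 14, None, None, 22]
Validate using subtree bounds (lo, hi): at each node, require lo < value < hi,
then recurse left with hi=value and right with lo=value.
Preorder trace (stopping at first violation):
  at node 37 with bounds (-inf, +inf): OK
  at node 6 with bounds (37, +inf): VIOLATION
Node 6 violates its bound: not (37 < 6 < +inf).
Result: Not a valid BST


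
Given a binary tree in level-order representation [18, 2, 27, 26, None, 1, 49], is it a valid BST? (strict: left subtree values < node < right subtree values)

Level-order array: [18, 2, 27, 26, None, 1, 49]
Validate using subtree bounds (lo, hi): at each node, require lo < value < hi,
then recurse left with hi=value and right with lo=value.
Preorder trace (stopping at first violation):
  at node 18 with bounds (-inf, +inf): OK
  at node 2 with bounds (-inf, 18): OK
  at node 26 with bounds (-inf, 2): VIOLATION
Node 26 violates its bound: not (-inf < 26 < 2).
Result: Not a valid BST


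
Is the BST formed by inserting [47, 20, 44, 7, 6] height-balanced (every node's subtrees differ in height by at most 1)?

Tree (level-order array): [47, 20, None, 7, 44, 6]
Definition: a tree is height-balanced if, at every node, |h(left) - h(right)| <= 1 (empty subtree has height -1).
Bottom-up per-node check:
  node 6: h_left=-1, h_right=-1, diff=0 [OK], height=0
  node 7: h_left=0, h_right=-1, diff=1 [OK], height=1
  node 44: h_left=-1, h_right=-1, diff=0 [OK], height=0
  node 20: h_left=1, h_right=0, diff=1 [OK], height=2
  node 47: h_left=2, h_right=-1, diff=3 [FAIL (|2--1|=3 > 1)], height=3
Node 47 violates the condition: |2 - -1| = 3 > 1.
Result: Not balanced


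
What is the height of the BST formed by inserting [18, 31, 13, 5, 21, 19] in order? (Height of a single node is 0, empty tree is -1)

Insertion order: [18, 31, 13, 5, 21, 19]
Tree (level-order array): [18, 13, 31, 5, None, 21, None, None, None, 19]
Compute height bottom-up (empty subtree = -1):
  height(5) = 1 + max(-1, -1) = 0
  height(13) = 1 + max(0, -1) = 1
  height(19) = 1 + max(-1, -1) = 0
  height(21) = 1 + max(0, -1) = 1
  height(31) = 1 + max(1, -1) = 2
  height(18) = 1 + max(1, 2) = 3
Height = 3


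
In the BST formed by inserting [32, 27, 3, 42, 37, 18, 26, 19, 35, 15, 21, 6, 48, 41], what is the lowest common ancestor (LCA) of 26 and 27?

Tree insertion order: [32, 27, 3, 42, 37, 18, 26, 19, 35, 15, 21, 6, 48, 41]
Tree (level-order array): [32, 27, 42, 3, None, 37, 48, None, 18, 35, 41, None, None, 15, 26, None, None, None, None, 6, None, 19, None, None, None, None, 21]
In a BST, the LCA of p=26, q=27 is the first node v on the
root-to-leaf path with p <= v <= q (go left if both < v, right if both > v).
Walk from root:
  at 32: both 26 and 27 < 32, go left
  at 27: 26 <= 27 <= 27, this is the LCA
LCA = 27


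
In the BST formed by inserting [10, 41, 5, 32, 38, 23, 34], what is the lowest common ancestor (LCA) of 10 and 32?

Tree insertion order: [10, 41, 5, 32, 38, 23, 34]
Tree (level-order array): [10, 5, 41, None, None, 32, None, 23, 38, None, None, 34]
In a BST, the LCA of p=10, q=32 is the first node v on the
root-to-leaf path with p <= v <= q (go left if both < v, right if both > v).
Walk from root:
  at 10: 10 <= 10 <= 32, this is the LCA
LCA = 10


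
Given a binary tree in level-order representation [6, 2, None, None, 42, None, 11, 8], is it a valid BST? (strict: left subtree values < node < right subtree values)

Level-order array: [6, 2, None, None, 42, None, 11, 8]
Validate using subtree bounds (lo, hi): at each node, require lo < value < hi,
then recurse left with hi=value and right with lo=value.
Preorder trace (stopping at first violation):
  at node 6 with bounds (-inf, +inf): OK
  at node 2 with bounds (-inf, 6): OK
  at node 42 with bounds (2, 6): VIOLATION
Node 42 violates its bound: not (2 < 42 < 6).
Result: Not a valid BST


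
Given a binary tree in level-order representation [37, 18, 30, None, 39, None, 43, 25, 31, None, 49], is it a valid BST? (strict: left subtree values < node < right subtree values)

Level-order array: [37, 18, 30, None, 39, None, 43, 25, 31, None, 49]
Validate using subtree bounds (lo, hi): at each node, require lo < value < hi,
then recurse left with hi=value and right with lo=value.
Preorder trace (stopping at first violation):
  at node 37 with bounds (-inf, +inf): OK
  at node 18 with bounds (-inf, 37): OK
  at node 39 with bounds (18, 37): VIOLATION
Node 39 violates its bound: not (18 < 39 < 37).
Result: Not a valid BST


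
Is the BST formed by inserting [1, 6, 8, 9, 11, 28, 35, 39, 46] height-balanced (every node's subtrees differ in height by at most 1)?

Tree (level-order array): [1, None, 6, None, 8, None, 9, None, 11, None, 28, None, 35, None, 39, None, 46]
Definition: a tree is height-balanced if, at every node, |h(left) - h(right)| <= 1 (empty subtree has height -1).
Bottom-up per-node check:
  node 46: h_left=-1, h_right=-1, diff=0 [OK], height=0
  node 39: h_left=-1, h_right=0, diff=1 [OK], height=1
  node 35: h_left=-1, h_right=1, diff=2 [FAIL (|-1-1|=2 > 1)], height=2
  node 28: h_left=-1, h_right=2, diff=3 [FAIL (|-1-2|=3 > 1)], height=3
  node 11: h_left=-1, h_right=3, diff=4 [FAIL (|-1-3|=4 > 1)], height=4
  node 9: h_left=-1, h_right=4, diff=5 [FAIL (|-1-4|=5 > 1)], height=5
  node 8: h_left=-1, h_right=5, diff=6 [FAIL (|-1-5|=6 > 1)], height=6
  node 6: h_left=-1, h_right=6, diff=7 [FAIL (|-1-6|=7 > 1)], height=7
  node 1: h_left=-1, h_right=7, diff=8 [FAIL (|-1-7|=8 > 1)], height=8
Node 35 violates the condition: |-1 - 1| = 2 > 1.
Result: Not balanced


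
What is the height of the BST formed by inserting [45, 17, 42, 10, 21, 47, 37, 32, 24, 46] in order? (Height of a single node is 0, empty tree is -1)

Insertion order: [45, 17, 42, 10, 21, 47, 37, 32, 24, 46]
Tree (level-order array): [45, 17, 47, 10, 42, 46, None, None, None, 21, None, None, None, None, 37, 32, None, 24]
Compute height bottom-up (empty subtree = -1):
  height(10) = 1 + max(-1, -1) = 0
  height(24) = 1 + max(-1, -1) = 0
  height(32) = 1 + max(0, -1) = 1
  height(37) = 1 + max(1, -1) = 2
  height(21) = 1 + max(-1, 2) = 3
  height(42) = 1 + max(3, -1) = 4
  height(17) = 1 + max(0, 4) = 5
  height(46) = 1 + max(-1, -1) = 0
  height(47) = 1 + max(0, -1) = 1
  height(45) = 1 + max(5, 1) = 6
Height = 6


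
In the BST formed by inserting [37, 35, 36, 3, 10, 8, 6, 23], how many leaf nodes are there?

Tree built from: [37, 35, 36, 3, 10, 8, 6, 23]
Tree (level-order array): [37, 35, None, 3, 36, None, 10, None, None, 8, 23, 6]
Rule: A leaf has 0 children.
Per-node child counts:
  node 37: 1 child(ren)
  node 35: 2 child(ren)
  node 3: 1 child(ren)
  node 10: 2 child(ren)
  node 8: 1 child(ren)
  node 6: 0 child(ren)
  node 23: 0 child(ren)
  node 36: 0 child(ren)
Matching nodes: [6, 23, 36]
Count of leaf nodes: 3


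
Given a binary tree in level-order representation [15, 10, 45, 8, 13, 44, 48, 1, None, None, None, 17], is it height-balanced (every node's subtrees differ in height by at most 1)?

Tree (level-order array): [15, 10, 45, 8, 13, 44, 48, 1, None, None, None, 17]
Definition: a tree is height-balanced if, at every node, |h(left) - h(right)| <= 1 (empty subtree has height -1).
Bottom-up per-node check:
  node 1: h_left=-1, h_right=-1, diff=0 [OK], height=0
  node 8: h_left=0, h_right=-1, diff=1 [OK], height=1
  node 13: h_left=-1, h_right=-1, diff=0 [OK], height=0
  node 10: h_left=1, h_right=0, diff=1 [OK], height=2
  node 17: h_left=-1, h_right=-1, diff=0 [OK], height=0
  node 44: h_left=0, h_right=-1, diff=1 [OK], height=1
  node 48: h_left=-1, h_right=-1, diff=0 [OK], height=0
  node 45: h_left=1, h_right=0, diff=1 [OK], height=2
  node 15: h_left=2, h_right=2, diff=0 [OK], height=3
All nodes satisfy the balance condition.
Result: Balanced


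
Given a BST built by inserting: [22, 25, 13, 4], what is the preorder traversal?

Tree insertion order: [22, 25, 13, 4]
Tree (level-order array): [22, 13, 25, 4]
Preorder traversal: [22, 13, 4, 25]


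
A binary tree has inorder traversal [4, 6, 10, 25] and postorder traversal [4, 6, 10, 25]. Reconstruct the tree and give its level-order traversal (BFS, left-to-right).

Inorder:   [4, 6, 10, 25]
Postorder: [4, 6, 10, 25]
Algorithm: postorder visits root last, so walk postorder right-to-left;
each value is the root of the current inorder slice — split it at that
value, recurse on the right subtree first, then the left.
Recursive splits:
  root=25; inorder splits into left=[4, 6, 10], right=[]
  root=10; inorder splits into left=[4, 6], right=[]
  root=6; inorder splits into left=[4], right=[]
  root=4; inorder splits into left=[], right=[]
Reconstructed level-order: [25, 10, 6, 4]


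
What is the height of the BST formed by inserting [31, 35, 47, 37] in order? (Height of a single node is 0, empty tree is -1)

Insertion order: [31, 35, 47, 37]
Tree (level-order array): [31, None, 35, None, 47, 37]
Compute height bottom-up (empty subtree = -1):
  height(37) = 1 + max(-1, -1) = 0
  height(47) = 1 + max(0, -1) = 1
  height(35) = 1 + max(-1, 1) = 2
  height(31) = 1 + max(-1, 2) = 3
Height = 3


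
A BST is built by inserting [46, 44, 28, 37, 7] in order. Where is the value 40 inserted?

Starting tree (level order): [46, 44, None, 28, None, 7, 37]
Insertion path: 46 -> 44 -> 28 -> 37
Result: insert 40 as right child of 37
Final tree (level order): [46, 44, None, 28, None, 7, 37, None, None, None, 40]


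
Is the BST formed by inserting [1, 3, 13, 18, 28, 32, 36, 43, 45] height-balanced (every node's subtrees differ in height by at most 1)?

Tree (level-order array): [1, None, 3, None, 13, None, 18, None, 28, None, 32, None, 36, None, 43, None, 45]
Definition: a tree is height-balanced if, at every node, |h(left) - h(right)| <= 1 (empty subtree has height -1).
Bottom-up per-node check:
  node 45: h_left=-1, h_right=-1, diff=0 [OK], height=0
  node 43: h_left=-1, h_right=0, diff=1 [OK], height=1
  node 36: h_left=-1, h_right=1, diff=2 [FAIL (|-1-1|=2 > 1)], height=2
  node 32: h_left=-1, h_right=2, diff=3 [FAIL (|-1-2|=3 > 1)], height=3
  node 28: h_left=-1, h_right=3, diff=4 [FAIL (|-1-3|=4 > 1)], height=4
  node 18: h_left=-1, h_right=4, diff=5 [FAIL (|-1-4|=5 > 1)], height=5
  node 13: h_left=-1, h_right=5, diff=6 [FAIL (|-1-5|=6 > 1)], height=6
  node 3: h_left=-1, h_right=6, diff=7 [FAIL (|-1-6|=7 > 1)], height=7
  node 1: h_left=-1, h_right=7, diff=8 [FAIL (|-1-7|=8 > 1)], height=8
Node 36 violates the condition: |-1 - 1| = 2 > 1.
Result: Not balanced


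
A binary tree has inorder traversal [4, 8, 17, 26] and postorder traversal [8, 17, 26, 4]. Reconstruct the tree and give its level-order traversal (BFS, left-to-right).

Inorder:   [4, 8, 17, 26]
Postorder: [8, 17, 26, 4]
Algorithm: postorder visits root last, so walk postorder right-to-left;
each value is the root of the current inorder slice — split it at that
value, recurse on the right subtree first, then the left.
Recursive splits:
  root=4; inorder splits into left=[], right=[8, 17, 26]
  root=26; inorder splits into left=[8, 17], right=[]
  root=17; inorder splits into left=[8], right=[]
  root=8; inorder splits into left=[], right=[]
Reconstructed level-order: [4, 26, 17, 8]


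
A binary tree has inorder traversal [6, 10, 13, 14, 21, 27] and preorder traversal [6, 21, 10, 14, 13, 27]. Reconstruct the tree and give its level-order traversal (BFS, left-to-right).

Inorder:  [6, 10, 13, 14, 21, 27]
Preorder: [6, 21, 10, 14, 13, 27]
Algorithm: preorder visits root first, so consume preorder in order;
for each root, split the current inorder slice at that value into
left-subtree inorder and right-subtree inorder, then recurse.
Recursive splits:
  root=6; inorder splits into left=[], right=[10, 13, 14, 21, 27]
  root=21; inorder splits into left=[10, 13, 14], right=[27]
  root=10; inorder splits into left=[], right=[13, 14]
  root=14; inorder splits into left=[13], right=[]
  root=13; inorder splits into left=[], right=[]
  root=27; inorder splits into left=[], right=[]
Reconstructed level-order: [6, 21, 10, 27, 14, 13]


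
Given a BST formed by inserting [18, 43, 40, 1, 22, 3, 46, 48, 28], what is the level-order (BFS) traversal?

Tree insertion order: [18, 43, 40, 1, 22, 3, 46, 48, 28]
Tree (level-order array): [18, 1, 43, None, 3, 40, 46, None, None, 22, None, None, 48, None, 28]
BFS from the root, enqueuing left then right child of each popped node:
  queue [18] -> pop 18, enqueue [1, 43], visited so far: [18]
  queue [1, 43] -> pop 1, enqueue [3], visited so far: [18, 1]
  queue [43, 3] -> pop 43, enqueue [40, 46], visited so far: [18, 1, 43]
  queue [3, 40, 46] -> pop 3, enqueue [none], visited so far: [18, 1, 43, 3]
  queue [40, 46] -> pop 40, enqueue [22], visited so far: [18, 1, 43, 3, 40]
  queue [46, 22] -> pop 46, enqueue [48], visited so far: [18, 1, 43, 3, 40, 46]
  queue [22, 48] -> pop 22, enqueue [28], visited so far: [18, 1, 43, 3, 40, 46, 22]
  queue [48, 28] -> pop 48, enqueue [none], visited so far: [18, 1, 43, 3, 40, 46, 22, 48]
  queue [28] -> pop 28, enqueue [none], visited so far: [18, 1, 43, 3, 40, 46, 22, 48, 28]
Result: [18, 1, 43, 3, 40, 46, 22, 48, 28]


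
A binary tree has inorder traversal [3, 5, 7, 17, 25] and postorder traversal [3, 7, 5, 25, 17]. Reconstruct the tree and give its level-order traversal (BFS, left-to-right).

Inorder:   [3, 5, 7, 17, 25]
Postorder: [3, 7, 5, 25, 17]
Algorithm: postorder visits root last, so walk postorder right-to-left;
each value is the root of the current inorder slice — split it at that
value, recurse on the right subtree first, then the left.
Recursive splits:
  root=17; inorder splits into left=[3, 5, 7], right=[25]
  root=25; inorder splits into left=[], right=[]
  root=5; inorder splits into left=[3], right=[7]
  root=7; inorder splits into left=[], right=[]
  root=3; inorder splits into left=[], right=[]
Reconstructed level-order: [17, 5, 25, 3, 7]


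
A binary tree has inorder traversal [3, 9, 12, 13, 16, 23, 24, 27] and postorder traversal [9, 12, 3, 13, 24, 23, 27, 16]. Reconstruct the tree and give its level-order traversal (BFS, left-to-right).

Inorder:   [3, 9, 12, 13, 16, 23, 24, 27]
Postorder: [9, 12, 3, 13, 24, 23, 27, 16]
Algorithm: postorder visits root last, so walk postorder right-to-left;
each value is the root of the current inorder slice — split it at that
value, recurse on the right subtree first, then the left.
Recursive splits:
  root=16; inorder splits into left=[3, 9, 12, 13], right=[23, 24, 27]
  root=27; inorder splits into left=[23, 24], right=[]
  root=23; inorder splits into left=[], right=[24]
  root=24; inorder splits into left=[], right=[]
  root=13; inorder splits into left=[3, 9, 12], right=[]
  root=3; inorder splits into left=[], right=[9, 12]
  root=12; inorder splits into left=[9], right=[]
  root=9; inorder splits into left=[], right=[]
Reconstructed level-order: [16, 13, 27, 3, 23, 12, 24, 9]


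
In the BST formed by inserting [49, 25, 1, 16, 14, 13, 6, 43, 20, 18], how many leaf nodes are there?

Tree built from: [49, 25, 1, 16, 14, 13, 6, 43, 20, 18]
Tree (level-order array): [49, 25, None, 1, 43, None, 16, None, None, 14, 20, 13, None, 18, None, 6]
Rule: A leaf has 0 children.
Per-node child counts:
  node 49: 1 child(ren)
  node 25: 2 child(ren)
  node 1: 1 child(ren)
  node 16: 2 child(ren)
  node 14: 1 child(ren)
  node 13: 1 child(ren)
  node 6: 0 child(ren)
  node 20: 1 child(ren)
  node 18: 0 child(ren)
  node 43: 0 child(ren)
Matching nodes: [6, 18, 43]
Count of leaf nodes: 3


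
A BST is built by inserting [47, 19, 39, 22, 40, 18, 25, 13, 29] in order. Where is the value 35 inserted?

Starting tree (level order): [47, 19, None, 18, 39, 13, None, 22, 40, None, None, None, 25, None, None, None, 29]
Insertion path: 47 -> 19 -> 39 -> 22 -> 25 -> 29
Result: insert 35 as right child of 29
Final tree (level order): [47, 19, None, 18, 39, 13, None, 22, 40, None, None, None, 25, None, None, None, 29, None, 35]


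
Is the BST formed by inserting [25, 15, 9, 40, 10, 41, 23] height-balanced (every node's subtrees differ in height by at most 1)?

Tree (level-order array): [25, 15, 40, 9, 23, None, 41, None, 10]
Definition: a tree is height-balanced if, at every node, |h(left) - h(right)| <= 1 (empty subtree has height -1).
Bottom-up per-node check:
  node 10: h_left=-1, h_right=-1, diff=0 [OK], height=0
  node 9: h_left=-1, h_right=0, diff=1 [OK], height=1
  node 23: h_left=-1, h_right=-1, diff=0 [OK], height=0
  node 15: h_left=1, h_right=0, diff=1 [OK], height=2
  node 41: h_left=-1, h_right=-1, diff=0 [OK], height=0
  node 40: h_left=-1, h_right=0, diff=1 [OK], height=1
  node 25: h_left=2, h_right=1, diff=1 [OK], height=3
All nodes satisfy the balance condition.
Result: Balanced


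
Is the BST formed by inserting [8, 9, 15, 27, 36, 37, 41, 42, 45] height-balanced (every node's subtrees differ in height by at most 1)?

Tree (level-order array): [8, None, 9, None, 15, None, 27, None, 36, None, 37, None, 41, None, 42, None, 45]
Definition: a tree is height-balanced if, at every node, |h(left) - h(right)| <= 1 (empty subtree has height -1).
Bottom-up per-node check:
  node 45: h_left=-1, h_right=-1, diff=0 [OK], height=0
  node 42: h_left=-1, h_right=0, diff=1 [OK], height=1
  node 41: h_left=-1, h_right=1, diff=2 [FAIL (|-1-1|=2 > 1)], height=2
  node 37: h_left=-1, h_right=2, diff=3 [FAIL (|-1-2|=3 > 1)], height=3
  node 36: h_left=-1, h_right=3, diff=4 [FAIL (|-1-3|=4 > 1)], height=4
  node 27: h_left=-1, h_right=4, diff=5 [FAIL (|-1-4|=5 > 1)], height=5
  node 15: h_left=-1, h_right=5, diff=6 [FAIL (|-1-5|=6 > 1)], height=6
  node 9: h_left=-1, h_right=6, diff=7 [FAIL (|-1-6|=7 > 1)], height=7
  node 8: h_left=-1, h_right=7, diff=8 [FAIL (|-1-7|=8 > 1)], height=8
Node 41 violates the condition: |-1 - 1| = 2 > 1.
Result: Not balanced


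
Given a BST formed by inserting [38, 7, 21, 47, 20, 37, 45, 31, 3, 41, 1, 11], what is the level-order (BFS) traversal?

Tree insertion order: [38, 7, 21, 47, 20, 37, 45, 31, 3, 41, 1, 11]
Tree (level-order array): [38, 7, 47, 3, 21, 45, None, 1, None, 20, 37, 41, None, None, None, 11, None, 31]
BFS from the root, enqueuing left then right child of each popped node:
  queue [38] -> pop 38, enqueue [7, 47], visited so far: [38]
  queue [7, 47] -> pop 7, enqueue [3, 21], visited so far: [38, 7]
  queue [47, 3, 21] -> pop 47, enqueue [45], visited so far: [38, 7, 47]
  queue [3, 21, 45] -> pop 3, enqueue [1], visited so far: [38, 7, 47, 3]
  queue [21, 45, 1] -> pop 21, enqueue [20, 37], visited so far: [38, 7, 47, 3, 21]
  queue [45, 1, 20, 37] -> pop 45, enqueue [41], visited so far: [38, 7, 47, 3, 21, 45]
  queue [1, 20, 37, 41] -> pop 1, enqueue [none], visited so far: [38, 7, 47, 3, 21, 45, 1]
  queue [20, 37, 41] -> pop 20, enqueue [11], visited so far: [38, 7, 47, 3, 21, 45, 1, 20]
  queue [37, 41, 11] -> pop 37, enqueue [31], visited so far: [38, 7, 47, 3, 21, 45, 1, 20, 37]
  queue [41, 11, 31] -> pop 41, enqueue [none], visited so far: [38, 7, 47, 3, 21, 45, 1, 20, 37, 41]
  queue [11, 31] -> pop 11, enqueue [none], visited so far: [38, 7, 47, 3, 21, 45, 1, 20, 37, 41, 11]
  queue [31] -> pop 31, enqueue [none], visited so far: [38, 7, 47, 3, 21, 45, 1, 20, 37, 41, 11, 31]
Result: [38, 7, 47, 3, 21, 45, 1, 20, 37, 41, 11, 31]


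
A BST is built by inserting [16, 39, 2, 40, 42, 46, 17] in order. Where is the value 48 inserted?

Starting tree (level order): [16, 2, 39, None, None, 17, 40, None, None, None, 42, None, 46]
Insertion path: 16 -> 39 -> 40 -> 42 -> 46
Result: insert 48 as right child of 46
Final tree (level order): [16, 2, 39, None, None, 17, 40, None, None, None, 42, None, 46, None, 48]


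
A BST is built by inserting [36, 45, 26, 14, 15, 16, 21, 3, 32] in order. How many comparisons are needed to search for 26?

Search path for 26: 36 -> 26
Found: True
Comparisons: 2


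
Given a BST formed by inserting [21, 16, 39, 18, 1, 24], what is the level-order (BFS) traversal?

Tree insertion order: [21, 16, 39, 18, 1, 24]
Tree (level-order array): [21, 16, 39, 1, 18, 24]
BFS from the root, enqueuing left then right child of each popped node:
  queue [21] -> pop 21, enqueue [16, 39], visited so far: [21]
  queue [16, 39] -> pop 16, enqueue [1, 18], visited so far: [21, 16]
  queue [39, 1, 18] -> pop 39, enqueue [24], visited so far: [21, 16, 39]
  queue [1, 18, 24] -> pop 1, enqueue [none], visited so far: [21, 16, 39, 1]
  queue [18, 24] -> pop 18, enqueue [none], visited so far: [21, 16, 39, 1, 18]
  queue [24] -> pop 24, enqueue [none], visited so far: [21, 16, 39, 1, 18, 24]
Result: [21, 16, 39, 1, 18, 24]


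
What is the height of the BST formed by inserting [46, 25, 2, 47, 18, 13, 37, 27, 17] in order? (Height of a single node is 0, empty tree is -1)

Insertion order: [46, 25, 2, 47, 18, 13, 37, 27, 17]
Tree (level-order array): [46, 25, 47, 2, 37, None, None, None, 18, 27, None, 13, None, None, None, None, 17]
Compute height bottom-up (empty subtree = -1):
  height(17) = 1 + max(-1, -1) = 0
  height(13) = 1 + max(-1, 0) = 1
  height(18) = 1 + max(1, -1) = 2
  height(2) = 1 + max(-1, 2) = 3
  height(27) = 1 + max(-1, -1) = 0
  height(37) = 1 + max(0, -1) = 1
  height(25) = 1 + max(3, 1) = 4
  height(47) = 1 + max(-1, -1) = 0
  height(46) = 1 + max(4, 0) = 5
Height = 5


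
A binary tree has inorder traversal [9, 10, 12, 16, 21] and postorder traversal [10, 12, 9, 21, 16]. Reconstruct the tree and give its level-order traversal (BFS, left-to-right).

Inorder:   [9, 10, 12, 16, 21]
Postorder: [10, 12, 9, 21, 16]
Algorithm: postorder visits root last, so walk postorder right-to-left;
each value is the root of the current inorder slice — split it at that
value, recurse on the right subtree first, then the left.
Recursive splits:
  root=16; inorder splits into left=[9, 10, 12], right=[21]
  root=21; inorder splits into left=[], right=[]
  root=9; inorder splits into left=[], right=[10, 12]
  root=12; inorder splits into left=[10], right=[]
  root=10; inorder splits into left=[], right=[]
Reconstructed level-order: [16, 9, 21, 12, 10]


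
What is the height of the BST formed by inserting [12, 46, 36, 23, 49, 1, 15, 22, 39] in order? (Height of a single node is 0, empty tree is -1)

Insertion order: [12, 46, 36, 23, 49, 1, 15, 22, 39]
Tree (level-order array): [12, 1, 46, None, None, 36, 49, 23, 39, None, None, 15, None, None, None, None, 22]
Compute height bottom-up (empty subtree = -1):
  height(1) = 1 + max(-1, -1) = 0
  height(22) = 1 + max(-1, -1) = 0
  height(15) = 1 + max(-1, 0) = 1
  height(23) = 1 + max(1, -1) = 2
  height(39) = 1 + max(-1, -1) = 0
  height(36) = 1 + max(2, 0) = 3
  height(49) = 1 + max(-1, -1) = 0
  height(46) = 1 + max(3, 0) = 4
  height(12) = 1 + max(0, 4) = 5
Height = 5


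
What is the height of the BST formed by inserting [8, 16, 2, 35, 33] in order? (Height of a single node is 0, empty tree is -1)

Insertion order: [8, 16, 2, 35, 33]
Tree (level-order array): [8, 2, 16, None, None, None, 35, 33]
Compute height bottom-up (empty subtree = -1):
  height(2) = 1 + max(-1, -1) = 0
  height(33) = 1 + max(-1, -1) = 0
  height(35) = 1 + max(0, -1) = 1
  height(16) = 1 + max(-1, 1) = 2
  height(8) = 1 + max(0, 2) = 3
Height = 3


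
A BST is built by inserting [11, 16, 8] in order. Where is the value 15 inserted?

Starting tree (level order): [11, 8, 16]
Insertion path: 11 -> 16
Result: insert 15 as left child of 16
Final tree (level order): [11, 8, 16, None, None, 15]


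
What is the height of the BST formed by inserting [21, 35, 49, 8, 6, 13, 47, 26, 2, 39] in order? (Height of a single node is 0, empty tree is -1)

Insertion order: [21, 35, 49, 8, 6, 13, 47, 26, 2, 39]
Tree (level-order array): [21, 8, 35, 6, 13, 26, 49, 2, None, None, None, None, None, 47, None, None, None, 39]
Compute height bottom-up (empty subtree = -1):
  height(2) = 1 + max(-1, -1) = 0
  height(6) = 1 + max(0, -1) = 1
  height(13) = 1 + max(-1, -1) = 0
  height(8) = 1 + max(1, 0) = 2
  height(26) = 1 + max(-1, -1) = 0
  height(39) = 1 + max(-1, -1) = 0
  height(47) = 1 + max(0, -1) = 1
  height(49) = 1 + max(1, -1) = 2
  height(35) = 1 + max(0, 2) = 3
  height(21) = 1 + max(2, 3) = 4
Height = 4


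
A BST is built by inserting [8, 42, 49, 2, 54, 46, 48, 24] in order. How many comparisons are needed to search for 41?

Search path for 41: 8 -> 42 -> 24
Found: False
Comparisons: 3


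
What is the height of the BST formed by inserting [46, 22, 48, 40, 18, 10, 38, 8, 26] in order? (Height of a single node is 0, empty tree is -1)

Insertion order: [46, 22, 48, 40, 18, 10, 38, 8, 26]
Tree (level-order array): [46, 22, 48, 18, 40, None, None, 10, None, 38, None, 8, None, 26]
Compute height bottom-up (empty subtree = -1):
  height(8) = 1 + max(-1, -1) = 0
  height(10) = 1 + max(0, -1) = 1
  height(18) = 1 + max(1, -1) = 2
  height(26) = 1 + max(-1, -1) = 0
  height(38) = 1 + max(0, -1) = 1
  height(40) = 1 + max(1, -1) = 2
  height(22) = 1 + max(2, 2) = 3
  height(48) = 1 + max(-1, -1) = 0
  height(46) = 1 + max(3, 0) = 4
Height = 4


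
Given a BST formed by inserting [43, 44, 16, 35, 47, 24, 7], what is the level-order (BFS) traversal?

Tree insertion order: [43, 44, 16, 35, 47, 24, 7]
Tree (level-order array): [43, 16, 44, 7, 35, None, 47, None, None, 24]
BFS from the root, enqueuing left then right child of each popped node:
  queue [43] -> pop 43, enqueue [16, 44], visited so far: [43]
  queue [16, 44] -> pop 16, enqueue [7, 35], visited so far: [43, 16]
  queue [44, 7, 35] -> pop 44, enqueue [47], visited so far: [43, 16, 44]
  queue [7, 35, 47] -> pop 7, enqueue [none], visited so far: [43, 16, 44, 7]
  queue [35, 47] -> pop 35, enqueue [24], visited so far: [43, 16, 44, 7, 35]
  queue [47, 24] -> pop 47, enqueue [none], visited so far: [43, 16, 44, 7, 35, 47]
  queue [24] -> pop 24, enqueue [none], visited so far: [43, 16, 44, 7, 35, 47, 24]
Result: [43, 16, 44, 7, 35, 47, 24]


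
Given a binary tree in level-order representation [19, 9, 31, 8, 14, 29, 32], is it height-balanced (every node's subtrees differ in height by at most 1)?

Tree (level-order array): [19, 9, 31, 8, 14, 29, 32]
Definition: a tree is height-balanced if, at every node, |h(left) - h(right)| <= 1 (empty subtree has height -1).
Bottom-up per-node check:
  node 8: h_left=-1, h_right=-1, diff=0 [OK], height=0
  node 14: h_left=-1, h_right=-1, diff=0 [OK], height=0
  node 9: h_left=0, h_right=0, diff=0 [OK], height=1
  node 29: h_left=-1, h_right=-1, diff=0 [OK], height=0
  node 32: h_left=-1, h_right=-1, diff=0 [OK], height=0
  node 31: h_left=0, h_right=0, diff=0 [OK], height=1
  node 19: h_left=1, h_right=1, diff=0 [OK], height=2
All nodes satisfy the balance condition.
Result: Balanced


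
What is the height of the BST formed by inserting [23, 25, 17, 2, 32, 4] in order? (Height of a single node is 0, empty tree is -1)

Insertion order: [23, 25, 17, 2, 32, 4]
Tree (level-order array): [23, 17, 25, 2, None, None, 32, None, 4]
Compute height bottom-up (empty subtree = -1):
  height(4) = 1 + max(-1, -1) = 0
  height(2) = 1 + max(-1, 0) = 1
  height(17) = 1 + max(1, -1) = 2
  height(32) = 1 + max(-1, -1) = 0
  height(25) = 1 + max(-1, 0) = 1
  height(23) = 1 + max(2, 1) = 3
Height = 3


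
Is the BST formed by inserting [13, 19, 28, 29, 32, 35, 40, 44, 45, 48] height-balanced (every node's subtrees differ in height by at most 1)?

Tree (level-order array): [13, None, 19, None, 28, None, 29, None, 32, None, 35, None, 40, None, 44, None, 45, None, 48]
Definition: a tree is height-balanced if, at every node, |h(left) - h(right)| <= 1 (empty subtree has height -1).
Bottom-up per-node check:
  node 48: h_left=-1, h_right=-1, diff=0 [OK], height=0
  node 45: h_left=-1, h_right=0, diff=1 [OK], height=1
  node 44: h_left=-1, h_right=1, diff=2 [FAIL (|-1-1|=2 > 1)], height=2
  node 40: h_left=-1, h_right=2, diff=3 [FAIL (|-1-2|=3 > 1)], height=3
  node 35: h_left=-1, h_right=3, diff=4 [FAIL (|-1-3|=4 > 1)], height=4
  node 32: h_left=-1, h_right=4, diff=5 [FAIL (|-1-4|=5 > 1)], height=5
  node 29: h_left=-1, h_right=5, diff=6 [FAIL (|-1-5|=6 > 1)], height=6
  node 28: h_left=-1, h_right=6, diff=7 [FAIL (|-1-6|=7 > 1)], height=7
  node 19: h_left=-1, h_right=7, diff=8 [FAIL (|-1-7|=8 > 1)], height=8
  node 13: h_left=-1, h_right=8, diff=9 [FAIL (|-1-8|=9 > 1)], height=9
Node 44 violates the condition: |-1 - 1| = 2 > 1.
Result: Not balanced


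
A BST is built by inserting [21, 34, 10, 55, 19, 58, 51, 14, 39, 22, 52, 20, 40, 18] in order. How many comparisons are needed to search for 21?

Search path for 21: 21
Found: True
Comparisons: 1


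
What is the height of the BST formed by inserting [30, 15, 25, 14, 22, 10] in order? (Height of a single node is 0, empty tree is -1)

Insertion order: [30, 15, 25, 14, 22, 10]
Tree (level-order array): [30, 15, None, 14, 25, 10, None, 22]
Compute height bottom-up (empty subtree = -1):
  height(10) = 1 + max(-1, -1) = 0
  height(14) = 1 + max(0, -1) = 1
  height(22) = 1 + max(-1, -1) = 0
  height(25) = 1 + max(0, -1) = 1
  height(15) = 1 + max(1, 1) = 2
  height(30) = 1 + max(2, -1) = 3
Height = 3
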